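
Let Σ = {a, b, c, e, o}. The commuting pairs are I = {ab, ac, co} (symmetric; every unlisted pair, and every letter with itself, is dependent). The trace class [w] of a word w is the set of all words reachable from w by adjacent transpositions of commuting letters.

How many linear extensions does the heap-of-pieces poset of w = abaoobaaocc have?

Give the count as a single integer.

57

0(a) covers ∅
1(b) covers ∅
2(a) covers 0:a
3(o) covers 1:b, 2:a
4(o) covers 3:o
5(b) covers 4:o
6(a) covers 4:o
7(a) covers 6:a
8(o) covers 5:b, 7:a
9(c) covers 5:b
10(c) covers 9:c
floor of heap: 0:a, 1:b
completions by unplaced set U, small U first (add the entries for U minus each lowest piece of U):
  |U|=1: {8}:1  {10}:1
  |U|=2: {7,8}:1  {8,10}:2  {9,10}:1
  |U|=3: {6,7,8}:1  {7,8,10}:3  {8,9,10}:3
  |U|=4: {5,8,9,10}:3  {6,7,8,10}:4  {7,8,9,10}:6
  |U|=5: {5,7,8,9,10}:9  {6,7,8,9,10}:10
  |U|=6: {5,6,7,8,9,10}:19
  |U|=7: {4,5,6,7,8,9,10}:19
  |U|=8: {3,4,5,6,7,8,9,10}:19
  |U|=9: {1,3,4,5,6,7,8,9,10}:19  {2,3,4,5,6,7,8,9,10}:19
  start at 0(a): 38
  start at 1(b): 19
sum over floor = 57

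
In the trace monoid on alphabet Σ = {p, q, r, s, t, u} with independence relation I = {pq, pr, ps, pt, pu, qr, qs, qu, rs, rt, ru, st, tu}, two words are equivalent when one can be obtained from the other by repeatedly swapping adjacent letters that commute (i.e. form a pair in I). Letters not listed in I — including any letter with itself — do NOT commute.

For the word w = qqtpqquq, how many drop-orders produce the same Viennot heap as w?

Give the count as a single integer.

56

#0=q has no predecessor
#1=q depends on [0:q]
#2=t depends on [1:q]
#3=p has no predecessor
#4=q depends on [2:t]
#5=q depends on [4:q]
#6=u has no predecessor
#7=q depends on [5:q]
sources: [0:q, 3:p, 6:u]
N(rest) = Σ N(rest − s) over sources s of rest; N(one piece) = 1:
  size 1 → [3]=1  [6]=1  [7]=1
  size 2 → [3,6]=2  [3,7]=2  [5,7]=1  [6,7]=2
  size 3 → [3,5,7]=3  [3,6,7]=6  [4,5,7]=1  [5,6,7]=3
  size 4 → [2,4,5,7]=1  [3,4,5,7]=4  [3,5,6,7]=12  [4,5,6,7]=4
  size 5 → [1,2,4,5,7]=1  [2,3,4,5,7]=5  [2,4,5,6,7]=5  [3,4,5,6,7]=20
  size 6 → [0,1,2,4,5,7]=1  [1,2,3,4,5,7]=6  [1,2,4,5,6,7]=6  [2,3,4,5,6,7]=30
  first=0(q) contributes 42
  first=3(p) contributes 7
  first=6(u) contributes 7
|[w]| = 56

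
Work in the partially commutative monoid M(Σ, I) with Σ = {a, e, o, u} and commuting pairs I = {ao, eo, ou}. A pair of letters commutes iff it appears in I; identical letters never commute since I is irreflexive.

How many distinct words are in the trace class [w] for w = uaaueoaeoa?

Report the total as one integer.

piece 0:u — minimal
piece 1:a rests on {0:u}
piece 2:a rests on {1:a}
piece 3:u rests on {2:a}
piece 4:e rests on {3:u}
piece 5:o — minimal
piece 6:a rests on {4:e}
piece 7:e rests on {6:a}
piece 8:o rests on {5:o}
piece 9:a rests on {7:e}
minimal pieces: {0:u, 5:o}
ways to finish when only these pieces remain (= sum over removing one remaining piece with nothing left below it):
  1 left: {8}→1  {9}→1
  2 left: {5,8}→1  {7,9}→1  {8,9}→2
  3 left: {5,8,9}→3  {6,7,9}→1  {7,8,9}→3
  4 left: {4,6,7,9}→1  {5,7,8,9}→6  {6,7,8,9}→4
  5 left: {3,4,6,7,9}→1  {4,6,7,8,9}→5  {5,6,7,8,9}→10
  6 left: {2,3,4,6,7,9}→1  {3,4,6,7,8,9}→6  {4,5,6,7,8,9}→15
  7 left: {1,2,3,4,6,7,9}→1  {2,3,4,6,7,8,9}→7  {3,4,5,6,7,8,9}→21
  8 left: {0,1,2,3,4,6,7,9}→1  {1,2,3,4,6,7,8,9}→8  {2,3,4,5,6,7,8,9}→28
  placing 0:u first → 36 extensions
  placing 5:o first → 9 extensions
total linear extensions = 45

45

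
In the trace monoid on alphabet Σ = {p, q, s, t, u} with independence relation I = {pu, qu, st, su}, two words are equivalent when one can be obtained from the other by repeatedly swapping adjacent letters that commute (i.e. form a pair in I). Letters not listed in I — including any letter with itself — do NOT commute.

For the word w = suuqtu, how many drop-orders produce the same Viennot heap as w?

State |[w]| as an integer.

6

0(s) covers ∅
1(u) covers ∅
2(u) covers 1:u
3(q) covers 0:s
4(t) covers 2:u, 3:q
5(u) covers 4:t
floor of heap: 0:s, 1:u
completions by unplaced set U, small U first (add the entries for U minus each lowest piece of U):
  |U|=1: {5}:1
  |U|=2: {4,5}:1
  |U|=3: {2,4,5}:1  {3,4,5}:1
  |U|=4: {0,3,4,5}:1  {1,2,4,5}:1  {2,3,4,5}:2
  start at 0(s): 3
  start at 1(u): 3
sum over floor = 6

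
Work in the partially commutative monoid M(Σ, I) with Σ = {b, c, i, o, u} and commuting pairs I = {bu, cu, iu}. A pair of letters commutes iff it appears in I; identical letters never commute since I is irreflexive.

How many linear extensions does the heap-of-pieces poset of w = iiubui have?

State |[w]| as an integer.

0(i) covers ∅
1(i) covers 0:i
2(u) covers ∅
3(b) covers 1:i
4(u) covers 2:u
5(i) covers 3:b
floor of heap: 0:i, 2:u
completions by unplaced set U, small U first (add the entries for U minus each lowest piece of U):
  |U|=1: {4}:1  {5}:1
  |U|=2: {2,4}:1  {3,5}:1  {4,5}:2
  |U|=3: {1,3,5}:1  {2,4,5}:3  {3,4,5}:3
  |U|=4: {0,1,3,5}:1  {1,3,4,5}:4  {2,3,4,5}:6
  start at 0(i): 10
  start at 2(u): 5
sum over floor = 15

15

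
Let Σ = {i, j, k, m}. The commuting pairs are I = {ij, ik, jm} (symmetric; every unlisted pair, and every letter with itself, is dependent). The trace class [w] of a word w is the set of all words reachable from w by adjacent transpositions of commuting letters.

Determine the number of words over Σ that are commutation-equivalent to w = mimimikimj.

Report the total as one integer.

9

drop 0:m onto floor
drop 1:i onto {0:m}
drop 2:m onto {1:i}
drop 3:i onto {2:m}
drop 4:m onto {3:i}
drop 5:i onto {4:m}
drop 6:k onto {4:m}
drop 7:i onto {5:i}
drop 8:m onto {6:k, 7:i}
drop 9:j onto {6:k}
ground layer = {0:m}
drop-orders for the pieces not yet dropped (sum over which currently-grounded one goes next):
  1 to go: {8} 1  {9} 1
  2 to go: {7,8} 1  {8,9} 2
  3 to go: {5,7,8} 1  {6,8,9} 2  {7,8,9} 3
  4 to go: {5,7,8,9} 4  {6,7,8,9} 5
  5 to go: {5,6,7,8,9} 9
  6 to go: {4,5,6,7,8,9} 9
  7 to go: {3,4,5,6,7,8,9} 9
  8 to go: {2,3,4,5,6,7,8,9} 9
  if 0:m drops first: 9 orders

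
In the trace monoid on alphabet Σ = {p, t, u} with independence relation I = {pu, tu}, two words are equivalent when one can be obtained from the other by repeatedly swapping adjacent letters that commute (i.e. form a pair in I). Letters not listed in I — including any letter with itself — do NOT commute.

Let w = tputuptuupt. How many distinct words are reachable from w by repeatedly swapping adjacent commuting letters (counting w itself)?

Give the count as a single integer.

330

drop 0:t onto floor
drop 1:p onto {0:t}
drop 2:u onto floor
drop 3:t onto {1:p}
drop 4:u onto {2:u}
drop 5:p onto {3:t}
drop 6:t onto {5:p}
drop 7:u onto {4:u}
drop 8:u onto {7:u}
drop 9:p onto {6:t}
drop 10:t onto {9:p}
ground layer = {0:t, 2:u}
drop-orders for the pieces not yet dropped (sum over which currently-grounded one goes next):
  1 to go: {8} 1  {10} 1
  2 to go: {7,8} 1  {8,10} 2  {9,10} 1
  3 to go: {4,7,8} 1  {6,9,10} 1  {7,8,10} 3  {8,9,10} 3
  4 to go: {2,4,7,8} 1  {4,7,8,10} 4  {5,6,9,10} 1  {6,8,9,10} 4  {7,8,9,10} 6
  5 to go: {2,4,7,8,10} 5  {3,5,6,9,10} 1  {4,7,8,9,10} 10  {5,6,8,9,10} 5  {6,7,8,9,10} 10
  6 to go: {1,3,5,6,9,10} 1  {2,4,7,8,9,10} 15  {3,5,6,8,9,10} 6  {4,6,7,8,9,10} 20  {5,6,7,8,9,10} 15
  7 to go: {0,1,3,5,6,9,10} 1  {1,3,5,6,8,9,10} 7  {2,4,6,7,8,9,10} 35  {3,5,6,7,8,9,10} 21  {4,5,6,7,8,9,10} 35
  8 to go: {0,1,3,5,6,8,9,10} 8  {1,3,5,6,7,8,9,10} 28  {2,4,5,6,7,8,9,10} 70  {3,4,5,6,7,8,9,10} 56
  9 to go: {0,1,3,5,6,7,8,9,10} 36  {1,3,4,5,6,7,8,9,10} 84  {2,3,4,5,6,7,8,9,10} 126
  if 0:t drops first: 210 orders
  if 2:u drops first: 120 orders
heap linearizations: 330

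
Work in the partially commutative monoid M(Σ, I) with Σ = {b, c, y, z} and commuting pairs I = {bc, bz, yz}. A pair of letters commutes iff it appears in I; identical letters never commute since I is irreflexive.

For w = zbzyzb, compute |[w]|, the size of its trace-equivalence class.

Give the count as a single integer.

20

drop 0:z onto floor
drop 1:b onto floor
drop 2:z onto {0:z}
drop 3:y onto {1:b}
drop 4:z onto {2:z}
drop 5:b onto {3:y}
ground layer = {0:z, 1:b}
drop-orders for the pieces not yet dropped (sum over which currently-grounded one goes next):
  1 to go: {4} 1  {5} 1
  2 to go: {2,4} 1  {3,5} 1  {4,5} 2
  3 to go: {0,2,4} 1  {1,3,5} 1  {2,4,5} 3  {3,4,5} 3
  4 to go: {0,2,4,5} 4  {1,3,4,5} 4  {2,3,4,5} 6
  if 0:z drops first: 10 orders
  if 1:b drops first: 10 orders
heap linearizations: 20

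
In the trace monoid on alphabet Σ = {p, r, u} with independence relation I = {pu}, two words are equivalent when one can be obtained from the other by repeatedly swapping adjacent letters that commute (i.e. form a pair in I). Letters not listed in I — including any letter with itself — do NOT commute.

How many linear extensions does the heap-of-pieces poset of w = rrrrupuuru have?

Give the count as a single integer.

#0=r has no predecessor
#1=r depends on [0:r]
#2=r depends on [1:r]
#3=r depends on [2:r]
#4=u depends on [3:r]
#5=p depends on [3:r]
#6=u depends on [4:u]
#7=u depends on [6:u]
#8=r depends on [5:p, 7:u]
#9=u depends on [8:r]
sources: [0:r]
N(rest) = Σ N(rest − s) over sources s of rest; N(one piece) = 1:
  size 1 → [9]=1
  size 2 → [8,9]=1
  size 3 → [5,8,9]=1  [7,8,9]=1
  size 4 → [5,7,8,9]=2  [6,7,8,9]=1
  size 5 → [4,6,7,8,9]=1  [5,6,7,8,9]=3
  size 6 → [4,5,6,7,8,9]=4
  size 7 → [3,4,5,6,7,8,9]=4
  size 8 → [2,3,4,5,6,7,8,9]=4
  first=0(r) contributes 4

4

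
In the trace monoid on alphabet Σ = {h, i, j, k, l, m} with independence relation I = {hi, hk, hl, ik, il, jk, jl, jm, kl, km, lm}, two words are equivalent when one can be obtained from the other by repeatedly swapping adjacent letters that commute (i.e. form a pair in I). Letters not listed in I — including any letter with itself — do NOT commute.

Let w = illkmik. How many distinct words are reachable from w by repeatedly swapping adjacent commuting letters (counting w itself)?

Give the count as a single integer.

piece 0:i — minimal
piece 1:l — minimal
piece 2:l rests on {1:l}
piece 3:k — minimal
piece 4:m rests on {0:i}
piece 5:i rests on {4:m}
piece 6:k rests on {3:k}
minimal pieces: {0:i, 1:l, 3:k}
ways to finish when only these pieces remain (= sum over removing one remaining piece with nothing left below it):
  1 left: {2}→1  {5}→1  {6}→1
  2 left: {1,2}→1  {2,5}→2  {2,6}→2  {3,6}→1  {4,5}→1  {5,6}→2
  3 left: {0,4,5}→1  {1,2,5}→3  {1,2,6}→3  {2,3,6}→3  {2,4,5}→3  {2,5,6}→6  {3,5,6}→3  {4,5,6}→3
  4 left: {0,2,4,5}→4  {0,4,5,6}→4  {1,2,3,6}→6  {1,2,4,5}→6  {1,2,5,6}→12  {2,3,5,6}→12  {2,4,5,6}→12  {3,4,5,6}→6
  5 left: {0,1,2,4,5}→10  {0,2,4,5,6}→20  {0,3,4,5,6}→10  {1,2,3,5,6}→30  {1,2,4,5,6}→30  {2,3,4,5,6}→30
  placing 0:i first → 90 extensions
  placing 1:l first → 60 extensions
  placing 3:k first → 60 extensions
total linear extensions = 210

210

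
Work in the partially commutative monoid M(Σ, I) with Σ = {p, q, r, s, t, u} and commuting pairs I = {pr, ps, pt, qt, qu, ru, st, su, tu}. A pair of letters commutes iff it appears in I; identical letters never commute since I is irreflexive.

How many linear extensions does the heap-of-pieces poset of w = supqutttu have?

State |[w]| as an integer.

piece 0:s — minimal
piece 1:u — minimal
piece 2:p rests on {1:u}
piece 3:q rests on {0:s, 2:p}
piece 4:u rests on {2:p}
piece 5:t — minimal
piece 6:t rests on {5:t}
piece 7:t rests on {6:t}
piece 8:u rests on {4:u}
minimal pieces: {0:s, 1:u, 5:t}
ways to finish when only these pieces remain (= sum over removing one remaining piece with nothing left below it):
  1 left: {3}→1  {7}→1  {8}→1
  2 left: {0,3}→1  {3,7}→2  {3,8}→2  {4,8}→1  {6,7}→1  {7,8}→2
  3 left: {0,3,7}→3  {0,3,8}→3  {3,4,8}→3  {3,6,7}→3  {3,7,8}→6  {4,7,8}→3  {5,6,7}→1  {6,7,8}→3
  4 left: {0,3,4,8}→6  {0,3,6,7}→6  {0,3,7,8}→12  {2,3,4,8}→3  {3,4,7,8}→12  {3,5,6,7}→4  {3,6,7,8}→12  {4,6,7,8}→6  {5,6,7,8}→4
  5 left: {0,2,3,4,8}→9  {0,3,4,7,8}→30  {0,3,5,6,7}→10  {0,3,6,7,8}→30  {1,2,3,4,8}→3  {2,3,4,7,8}→15  {3,4,6,7,8}→30  {3,5,6,7,8}→20  {4,5,6,7,8}→10
  6 left: {0,1,2,3,4,8}→12  {0,2,3,4,7,8}→54  {0,3,4,6,7,8}→90  {0,3,5,6,7,8}→60  {1,2,3,4,7,8}→18  {2,3,4,6,7,8}→45  {3,4,5,6,7,8}→60
  7 left: {0,1,2,3,4,7,8}→84  {0,2,3,4,6,7,8}→189  {0,3,4,5,6,7,8}→210  {1,2,3,4,6,7,8}→63  {2,3,4,5,6,7,8}→105
  placing 0:s first → 168 extensions
  placing 1:u first → 504 extensions
  placing 5:t first → 336 extensions
total linear extensions = 1008

1008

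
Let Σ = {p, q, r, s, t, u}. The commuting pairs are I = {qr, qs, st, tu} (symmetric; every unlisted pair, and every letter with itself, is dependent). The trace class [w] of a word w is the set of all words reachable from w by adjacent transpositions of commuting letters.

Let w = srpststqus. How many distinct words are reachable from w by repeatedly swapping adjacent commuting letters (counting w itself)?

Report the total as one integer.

10

0(s) covers ∅
1(r) covers 0:s
2(p) covers 1:r
3(s) covers 2:p
4(t) covers 2:p
5(s) covers 3:s
6(t) covers 4:t
7(q) covers 6:t
8(u) covers 5:s, 7:q
9(s) covers 8:u
floor of heap: 0:s
completions by unplaced set U, small U first (add the entries for U minus each lowest piece of U):
  |U|=1: {9}:1
  |U|=2: {8,9}:1
  |U|=3: {5,8,9}:1  {7,8,9}:1
  |U|=4: {3,5,8,9}:1  {5,7,8,9}:2  {6,7,8,9}:1
  |U|=5: {3,5,7,8,9}:3  {4,6,7,8,9}:1  {5,6,7,8,9}:3
  |U|=6: {3,5,6,7,8,9}:6  {4,5,6,7,8,9}:4
  |U|=7: {3,4,5,6,7,8,9}:10
  |U|=8: {2,3,4,5,6,7,8,9}:10
  start at 0(s): 10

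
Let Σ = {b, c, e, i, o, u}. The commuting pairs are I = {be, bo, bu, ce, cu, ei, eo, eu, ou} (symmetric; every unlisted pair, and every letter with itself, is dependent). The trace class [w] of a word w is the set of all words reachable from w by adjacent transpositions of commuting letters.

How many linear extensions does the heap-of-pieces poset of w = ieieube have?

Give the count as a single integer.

70

piece 0:i — minimal
piece 1:e — minimal
piece 2:i rests on {0:i}
piece 3:e rests on {1:e}
piece 4:u rests on {2:i}
piece 5:b rests on {2:i}
piece 6:e rests on {3:e}
minimal pieces: {0:i, 1:e}
ways to finish when only these pieces remain (= sum over removing one remaining piece with nothing left below it):
  1 left: {4}→1  {5}→1  {6}→1
  2 left: {3,6}→1  {4,5}→2  {4,6}→2  {5,6}→2
  3 left: {1,3,6}→1  {2,4,5}→2  {3,4,6}→3  {3,5,6}→3  {4,5,6}→6
  4 left: {0,2,4,5}→2  {1,3,4,6}→4  {1,3,5,6}→4  {2,4,5,6}→8  {3,4,5,6}→12
  5 left: {0,2,4,5,6}→10  {1,3,4,5,6}→20  {2,3,4,5,6}→20
  placing 0:i first → 40 extensions
  placing 1:e first → 30 extensions
total linear extensions = 70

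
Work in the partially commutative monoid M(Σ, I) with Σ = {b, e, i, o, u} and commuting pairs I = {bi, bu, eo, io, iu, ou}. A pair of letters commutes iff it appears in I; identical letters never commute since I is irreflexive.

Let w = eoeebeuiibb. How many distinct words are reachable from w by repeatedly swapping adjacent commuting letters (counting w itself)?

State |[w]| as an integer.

120

#0=e has no predecessor
#1=o has no predecessor
#2=e depends on [0:e]
#3=e depends on [2:e]
#4=b depends on [1:o, 3:e]
#5=e depends on [4:b]
#6=u depends on [5:e]
#7=i depends on [5:e]
#8=i depends on [7:i]
#9=b depends on [5:e]
#10=b depends on [9:b]
sources: [0:e, 1:o]
N(rest) = Σ N(rest − s) over sources s of rest; N(one piece) = 1:
  size 1 → [6]=1  [8]=1  [10]=1
  size 2 → [6,8]=2  [6,10]=2  [7,8]=1  [8,10]=2  [9,10]=1
  size 3 → [6,7,8]=3  [6,8,10]=6  [6,9,10]=3  [7,8,10]=3  [8,9,10]=3
  size 4 → [6,7,8,10]=12  [6,8,9,10]=12  [7,8,9,10]=6
  size 5 → [6,7,8,9,10]=30
  size 6 → [5,6,7,8,9,10]=30
  size 7 → [4,5,6,7,8,9,10]=30
  size 8 → [1,4,5,6,7,8,9,10]=30  [3,4,5,6,7,8,9,10]=30
  size 9 → [1,3,4,5,6,7,8,9,10]=60  [2,3,4,5,6,7,8,9,10]=30
  first=0(e) contributes 90
  first=1(o) contributes 30
|[w]| = 120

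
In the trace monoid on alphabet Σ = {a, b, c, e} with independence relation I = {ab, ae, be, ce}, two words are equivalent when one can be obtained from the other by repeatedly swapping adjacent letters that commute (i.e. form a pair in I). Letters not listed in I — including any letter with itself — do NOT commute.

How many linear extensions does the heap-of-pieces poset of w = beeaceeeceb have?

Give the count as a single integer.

924

0(b) covers ∅
1(e) covers ∅
2(e) covers 1:e
3(a) covers ∅
4(c) covers 0:b, 3:a
5(e) covers 2:e
6(e) covers 5:e
7(e) covers 6:e
8(c) covers 4:c
9(e) covers 7:e
10(b) covers 8:c
floor of heap: 0:b, 1:e, 3:a
completions by unplaced set U, small U first (add the entries for U minus each lowest piece of U):
  |U|=1: {9}:1  {10}:1
  |U|=2: {7,9}:1  {8,10}:1  {9,10}:2
  |U|=3: {4,8,10}:1  {6,7,9}:1  {7,9,10}:3  {8,9,10}:3
  |U|=4: {0,4,8,10}:1  {3,4,8,10}:1  {4,8,9,10}:4  {5,6,7,9}:1  {6,7,9,10}:4  {7,8,9,10}:6
  |U|=5: {0,3,4,8,10}:2  {0,4,8,9,10}:5  {2,5,6,7,9}:1  {3,4,8,9,10}:5  {4,7,8,9,10}:10  {5,6,7,9,10}:5  {6,7,8,9,10}:10
  |U|=6: {0,3,4,8,9,10}:12  {0,4,7,8,9,10}:15  {1,2,5,6,7,9}:1  {2,5,6,7,9,10}:6  {3,4,7,8,9,10}:15  {4,6,7,8,9,10}:20  {5,6,7,8,9,10}:15
  |U|=7: {0,3,4,7,8,9,10}:42  {0,4,6,7,8,9,10}:35  {1,2,5,6,7,9,10}:7  {2,5,6,7,8,9,10}:21  {3,4,6,7,8,9,10}:35  {4,5,6,7,8,9,10}:35
  |U|=8: {0,3,4,6,7,8,9,10}:112  {0,4,5,6,7,8,9,10}:70  {1,2,5,6,7,8,9,10}:28  {2,4,5,6,7,8,9,10}:56  {3,4,5,6,7,8,9,10}:70
  |U|=9: {0,2,4,5,6,7,8,9,10}:126  {0,3,4,5,6,7,8,9,10}:252  {1,2,4,5,6,7,8,9,10}:84  {2,3,4,5,6,7,8,9,10}:126
  start at 0(b): 210
  start at 1(e): 504
  start at 3(a): 210
sum over floor = 924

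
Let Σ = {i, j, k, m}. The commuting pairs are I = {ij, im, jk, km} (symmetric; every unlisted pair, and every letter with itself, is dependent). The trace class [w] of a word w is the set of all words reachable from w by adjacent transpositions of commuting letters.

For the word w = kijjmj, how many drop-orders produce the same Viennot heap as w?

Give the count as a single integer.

drop 0:k onto floor
drop 1:i onto {0:k}
drop 2:j onto floor
drop 3:j onto {2:j}
drop 4:m onto {3:j}
drop 5:j onto {4:m}
ground layer = {0:k, 2:j}
drop-orders for the pieces not yet dropped (sum over which currently-grounded one goes next):
  1 to go: {1} 1  {5} 1
  2 to go: {0,1} 1  {1,5} 2  {4,5} 1
  3 to go: {0,1,5} 3  {1,4,5} 3  {3,4,5} 1
  4 to go: {0,1,4,5} 6  {1,3,4,5} 4  {2,3,4,5} 1
  if 0:k drops first: 5 orders
  if 2:j drops first: 10 orders
heap linearizations: 15

15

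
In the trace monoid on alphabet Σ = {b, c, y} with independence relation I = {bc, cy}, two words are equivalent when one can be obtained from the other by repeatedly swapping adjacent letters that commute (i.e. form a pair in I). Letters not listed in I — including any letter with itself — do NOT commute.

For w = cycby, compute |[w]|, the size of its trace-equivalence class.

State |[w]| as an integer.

10

piece 0:c — minimal
piece 1:y — minimal
piece 2:c rests on {0:c}
piece 3:b rests on {1:y}
piece 4:y rests on {3:b}
minimal pieces: {0:c, 1:y}
ways to finish when only these pieces remain (= sum over removing one remaining piece with nothing left below it):
  1 left: {2}→1  {4}→1
  2 left: {0,2}→1  {2,4}→2  {3,4}→1
  3 left: {0,2,4}→3  {1,3,4}→1  {2,3,4}→3
  placing 0:c first → 4 extensions
  placing 1:y first → 6 extensions
total linear extensions = 10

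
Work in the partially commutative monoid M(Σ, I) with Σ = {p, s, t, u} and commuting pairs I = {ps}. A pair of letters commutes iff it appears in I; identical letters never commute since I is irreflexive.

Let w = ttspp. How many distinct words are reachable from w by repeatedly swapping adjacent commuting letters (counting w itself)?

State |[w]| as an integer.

drop 0:t onto floor
drop 1:t onto {0:t}
drop 2:s onto {1:t}
drop 3:p onto {1:t}
drop 4:p onto {3:p}
ground layer = {0:t}
drop-orders for the pieces not yet dropped (sum over which currently-grounded one goes next):
  1 to go: {2} 1  {4} 1
  2 to go: {2,4} 2  {3,4} 1
  3 to go: {2,3,4} 3
  if 0:t drops first: 3 orders

3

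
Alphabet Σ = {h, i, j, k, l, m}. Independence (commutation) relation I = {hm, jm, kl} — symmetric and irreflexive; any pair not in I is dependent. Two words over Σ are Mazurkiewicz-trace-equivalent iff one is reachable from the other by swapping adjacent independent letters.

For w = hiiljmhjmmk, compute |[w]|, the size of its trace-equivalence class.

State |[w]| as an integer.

20

0(h) covers ∅
1(i) covers 0:h
2(i) covers 1:i
3(l) covers 2:i
4(j) covers 3:l
5(m) covers 3:l
6(h) covers 4:j
7(j) covers 6:h
8(m) covers 5:m
9(m) covers 8:m
10(k) covers 7:j, 9:m
floor of heap: 0:h
completions by unplaced set U, small U first (add the entries for U minus each lowest piece of U):
  |U|=1: {10}:1
  |U|=2: {7,10}:1  {9,10}:1
  |U|=3: {6,7,10}:1  {7,9,10}:2  {8,9,10}:1
  |U|=4: {4,6,7,10}:1  {5,8,9,10}:1  {6,7,9,10}:3  {7,8,9,10}:3
  |U|=5: {4,6,7,9,10}:4  {5,7,8,9,10}:4  {6,7,8,9,10}:6
  |U|=6: {4,6,7,8,9,10}:10  {5,6,7,8,9,10}:10
  |U|=7: {4,5,6,7,8,9,10}:20
  |U|=8: {3,4,5,6,7,8,9,10}:20
  |U|=9: {2,3,4,5,6,7,8,9,10}:20
  start at 0(h): 20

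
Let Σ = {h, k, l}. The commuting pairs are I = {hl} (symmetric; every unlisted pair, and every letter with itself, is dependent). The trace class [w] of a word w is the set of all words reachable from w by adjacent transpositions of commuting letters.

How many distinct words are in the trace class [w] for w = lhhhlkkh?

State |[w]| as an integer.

10

#0=l has no predecessor
#1=h has no predecessor
#2=h depends on [1:h]
#3=h depends on [2:h]
#4=l depends on [0:l]
#5=k depends on [3:h, 4:l]
#6=k depends on [5:k]
#7=h depends on [6:k]
sources: [0:l, 1:h]
N(rest) = Σ N(rest − s) over sources s of rest; N(one piece) = 1:
  size 1 → [7]=1
  size 2 → [6,7]=1
  size 3 → [5,6,7]=1
  size 4 → [3,5,6,7]=1  [4,5,6,7]=1
  size 5 → [0,4,5,6,7]=1  [2,3,5,6,7]=1  [3,4,5,6,7]=2
  size 6 → [0,3,4,5,6,7]=3  [1,2,3,5,6,7]=1  [2,3,4,5,6,7]=3
  first=0(l) contributes 4
  first=1(h) contributes 6
|[w]| = 10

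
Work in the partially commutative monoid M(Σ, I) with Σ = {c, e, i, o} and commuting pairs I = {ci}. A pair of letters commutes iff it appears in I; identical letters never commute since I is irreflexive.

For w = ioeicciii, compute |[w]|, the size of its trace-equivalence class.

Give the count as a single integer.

15

#0=i has no predecessor
#1=o depends on [0:i]
#2=e depends on [1:o]
#3=i depends on [2:e]
#4=c depends on [2:e]
#5=c depends on [4:c]
#6=i depends on [3:i]
#7=i depends on [6:i]
#8=i depends on [7:i]
sources: [0:i]
N(rest) = Σ N(rest − s) over sources s of rest; N(one piece) = 1:
  size 1 → [5]=1  [8]=1
  size 2 → [4,5]=1  [5,8]=2  [7,8]=1
  size 3 → [4,5,8]=3  [5,7,8]=3  [6,7,8]=1
  size 4 → [3,6,7,8]=1  [4,5,7,8]=6  [5,6,7,8]=4
  size 5 → [3,5,6,7,8]=5  [4,5,6,7,8]=10
  size 6 → [3,4,5,6,7,8]=15
  size 7 → [2,3,4,5,6,7,8]=15
  first=0(i) contributes 15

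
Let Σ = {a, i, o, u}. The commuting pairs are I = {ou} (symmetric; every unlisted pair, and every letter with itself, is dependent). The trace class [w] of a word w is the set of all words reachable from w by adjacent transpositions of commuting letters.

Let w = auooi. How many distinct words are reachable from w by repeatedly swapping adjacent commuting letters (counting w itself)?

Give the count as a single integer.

drop 0:a onto floor
drop 1:u onto {0:a}
drop 2:o onto {0:a}
drop 3:o onto {2:o}
drop 4:i onto {1:u, 3:o}
ground layer = {0:a}
drop-orders for the pieces not yet dropped (sum over which currently-grounded one goes next):
  1 to go: {4} 1
  2 to go: {1,4} 1  {3,4} 1
  3 to go: {1,3,4} 2  {2,3,4} 1
  if 0:a drops first: 3 orders

3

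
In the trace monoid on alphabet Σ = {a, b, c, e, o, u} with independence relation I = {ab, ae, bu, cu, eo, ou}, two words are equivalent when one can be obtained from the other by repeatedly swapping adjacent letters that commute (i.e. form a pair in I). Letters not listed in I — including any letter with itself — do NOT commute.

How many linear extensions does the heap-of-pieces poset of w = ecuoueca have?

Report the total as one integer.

9

#0=e has no predecessor
#1=c depends on [0:e]
#2=u depends on [0:e]
#3=o depends on [1:c]
#4=u depends on [2:u]
#5=e depends on [1:c, 4:u]
#6=c depends on [3:o, 5:e]
#7=a depends on [6:c]
sources: [0:e]
N(rest) = Σ N(rest − s) over sources s of rest; N(one piece) = 1:
  size 1 → [7]=1
  size 2 → [6,7]=1
  size 3 → [3,6,7]=1  [5,6,7]=1
  size 4 → [3,5,6,7]=2  [4,5,6,7]=1
  size 5 → [1,3,5,6,7]=2  [2,4,5,6,7]=1  [3,4,5,6,7]=3
  size 6 → [1,3,4,5,6,7]=5  [2,3,4,5,6,7]=4
  first=0(e) contributes 9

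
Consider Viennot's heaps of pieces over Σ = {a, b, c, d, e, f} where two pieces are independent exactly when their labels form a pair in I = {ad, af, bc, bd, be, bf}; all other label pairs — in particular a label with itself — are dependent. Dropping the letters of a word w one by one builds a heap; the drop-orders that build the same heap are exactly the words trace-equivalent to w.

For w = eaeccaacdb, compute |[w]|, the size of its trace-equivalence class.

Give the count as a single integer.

#0=e has no predecessor
#1=a depends on [0:e]
#2=e depends on [1:a]
#3=c depends on [2:e]
#4=c depends on [3:c]
#5=a depends on [4:c]
#6=a depends on [5:a]
#7=c depends on [6:a]
#8=d depends on [7:c]
#9=b depends on [6:a]
sources: [0:e]
N(rest) = Σ N(rest − s) over sources s of rest; N(one piece) = 1:
  size 1 → [8]=1  [9]=1
  size 2 → [7,8]=1  [8,9]=2
  size 3 → [7,8,9]=3
  size 4 → [6,7,8,9]=3
  size 5 → [5,6,7,8,9]=3
  size 6 → [4,5,6,7,8,9]=3
  size 7 → [3,4,5,6,7,8,9]=3
  size 8 → [2,3,4,5,6,7,8,9]=3
  first=0(e) contributes 3

3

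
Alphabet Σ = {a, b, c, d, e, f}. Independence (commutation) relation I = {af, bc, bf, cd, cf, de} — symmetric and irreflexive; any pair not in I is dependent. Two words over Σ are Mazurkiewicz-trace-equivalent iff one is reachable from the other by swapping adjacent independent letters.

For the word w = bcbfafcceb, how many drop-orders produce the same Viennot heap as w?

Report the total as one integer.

84

0(b) covers ∅
1(c) covers ∅
2(b) covers 0:b
3(f) covers ∅
4(a) covers 1:c, 2:b
5(f) covers 3:f
6(c) covers 4:a
7(c) covers 6:c
8(e) covers 5:f, 7:c
9(b) covers 8:e
floor of heap: 0:b, 1:c, 3:f
completions by unplaced set U, small U first (add the entries for U minus each lowest piece of U):
  |U|=1: {9}:1
  |U|=2: {8,9}:1
  |U|=3: {5,8,9}:1  {7,8,9}:1
  |U|=4: {3,5,8,9}:1  {5,7,8,9}:2  {6,7,8,9}:1
  |U|=5: {3,5,7,8,9}:3  {4,6,7,8,9}:1  {5,6,7,8,9}:3
  |U|=6: {1,4,6,7,8,9}:1  {2,4,6,7,8,9}:1  {3,5,6,7,8,9}:6  {4,5,6,7,8,9}:4
  |U|=7: {0,2,4,6,7,8,9}:1  {1,2,4,6,7,8,9}:2  {1,4,5,6,7,8,9}:5  {2,4,5,6,7,8,9}:5  {3,4,5,6,7,8,9}:10
  |U|=8: {0,1,2,4,6,7,8,9}:3  {0,2,4,5,6,7,8,9}:6  {1,2,4,5,6,7,8,9}:12  {1,3,4,5,6,7,8,9}:15  {2,3,4,5,6,7,8,9}:15
  start at 0(b): 42
  start at 1(c): 21
  start at 3(f): 21
sum over floor = 84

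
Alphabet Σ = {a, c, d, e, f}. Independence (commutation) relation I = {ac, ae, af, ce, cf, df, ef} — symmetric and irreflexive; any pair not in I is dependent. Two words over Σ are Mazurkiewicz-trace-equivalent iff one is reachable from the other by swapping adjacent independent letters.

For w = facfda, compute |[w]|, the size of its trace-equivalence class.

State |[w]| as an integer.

#0=f has no predecessor
#1=a has no predecessor
#2=c has no predecessor
#3=f depends on [0:f]
#4=d depends on [1:a, 2:c]
#5=a depends on [4:d]
sources: [0:f, 1:a, 2:c]
N(rest) = Σ N(rest − s) over sources s of rest; N(one piece) = 1:
  size 1 → [3]=1  [5]=1
  size 2 → [0,3]=1  [3,5]=2  [4,5]=1
  size 3 → [0,3,5]=3  [1,4,5]=1  [2,4,5]=1  [3,4,5]=3
  size 4 → [0,3,4,5]=6  [1,2,4,5]=2  [1,3,4,5]=4  [2,3,4,5]=4
  first=0(f) contributes 10
  first=1(a) contributes 10
  first=2(c) contributes 10
|[w]| = 30

30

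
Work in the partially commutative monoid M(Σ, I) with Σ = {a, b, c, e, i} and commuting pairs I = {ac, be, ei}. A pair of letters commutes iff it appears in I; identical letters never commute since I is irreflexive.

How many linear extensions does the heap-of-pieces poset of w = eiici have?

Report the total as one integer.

3

#0=e has no predecessor
#1=i has no predecessor
#2=i depends on [1:i]
#3=c depends on [0:e, 2:i]
#4=i depends on [3:c]
sources: [0:e, 1:i]
N(rest) = Σ N(rest − s) over sources s of rest; N(one piece) = 1:
  size 1 → [4]=1
  size 2 → [3,4]=1
  size 3 → [0,3,4]=1  [2,3,4]=1
  first=0(e) contributes 1
  first=1(i) contributes 2
|[w]| = 3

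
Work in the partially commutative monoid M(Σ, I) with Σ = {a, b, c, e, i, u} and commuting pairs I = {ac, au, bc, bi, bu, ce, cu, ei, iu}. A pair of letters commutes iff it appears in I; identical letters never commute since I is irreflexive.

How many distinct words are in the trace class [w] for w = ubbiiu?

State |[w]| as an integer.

90

drop 0:u onto floor
drop 1:b onto floor
drop 2:b onto {1:b}
drop 3:i onto floor
drop 4:i onto {3:i}
drop 5:u onto {0:u}
ground layer = {0:u, 1:b, 3:i}
drop-orders for the pieces not yet dropped (sum over which currently-grounded one goes next):
  1 to go: {2} 1  {4} 1  {5} 1
  2 to go: {0,5} 1  {1,2} 1  {2,4} 2  {2,5} 2  {3,4} 1  {4,5} 2
  3 to go: {0,2,5} 3  {0,4,5} 3  {1,2,4} 3  {1,2,5} 3  {2,3,4} 3  {2,4,5} 6  {3,4,5} 3
  4 to go: {0,1,2,5} 6  {0,2,4,5} 12  {0,3,4,5} 6  {1,2,3,4} 6  {1,2,4,5} 12  {2,3,4,5} 12
  if 0:u drops first: 30 orders
  if 1:b drops first: 30 orders
  if 3:i drops first: 30 orders
heap linearizations: 90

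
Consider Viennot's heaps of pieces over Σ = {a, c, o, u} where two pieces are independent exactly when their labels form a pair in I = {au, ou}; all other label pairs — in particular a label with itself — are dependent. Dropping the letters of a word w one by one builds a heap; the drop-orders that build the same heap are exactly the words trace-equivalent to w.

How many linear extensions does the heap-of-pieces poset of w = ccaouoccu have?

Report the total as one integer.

0(c) covers ∅
1(c) covers 0:c
2(a) covers 1:c
3(o) covers 2:a
4(u) covers 1:c
5(o) covers 3:o
6(c) covers 4:u, 5:o
7(c) covers 6:c
8(u) covers 7:c
floor of heap: 0:c
completions by unplaced set U, small U first (add the entries for U minus each lowest piece of U):
  |U|=1: {8}:1
  |U|=2: {7,8}:1
  |U|=3: {6,7,8}:1
  |U|=4: {4,6,7,8}:1  {5,6,7,8}:1
  |U|=5: {3,5,6,7,8}:1  {4,5,6,7,8}:2
  |U|=6: {2,3,5,6,7,8}:1  {3,4,5,6,7,8}:3
  |U|=7: {2,3,4,5,6,7,8}:4
  start at 0(c): 4

4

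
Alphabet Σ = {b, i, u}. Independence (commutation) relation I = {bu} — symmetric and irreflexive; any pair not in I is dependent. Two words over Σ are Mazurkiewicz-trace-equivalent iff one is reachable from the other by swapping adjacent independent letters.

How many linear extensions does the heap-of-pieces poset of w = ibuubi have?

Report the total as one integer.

6

0(i) covers ∅
1(b) covers 0:i
2(u) covers 0:i
3(u) covers 2:u
4(b) covers 1:b
5(i) covers 3:u, 4:b
floor of heap: 0:i
completions by unplaced set U, small U first (add the entries for U minus each lowest piece of U):
  |U|=1: {5}:1
  |U|=2: {3,5}:1  {4,5}:1
  |U|=3: {1,4,5}:1  {2,3,5}:1  {3,4,5}:2
  |U|=4: {1,3,4,5}:3  {2,3,4,5}:3
  start at 0(i): 6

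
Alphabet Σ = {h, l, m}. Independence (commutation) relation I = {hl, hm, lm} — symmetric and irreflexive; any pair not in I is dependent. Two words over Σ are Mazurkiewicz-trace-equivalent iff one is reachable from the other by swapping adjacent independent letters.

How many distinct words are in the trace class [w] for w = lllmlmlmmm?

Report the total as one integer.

252

piece 0:l — minimal
piece 1:l rests on {0:l}
piece 2:l rests on {1:l}
piece 3:m — minimal
piece 4:l rests on {2:l}
piece 5:m rests on {3:m}
piece 6:l rests on {4:l}
piece 7:m rests on {5:m}
piece 8:m rests on {7:m}
piece 9:m rests on {8:m}
minimal pieces: {0:l, 3:m}
ways to finish when only these pieces remain (= sum over removing one remaining piece with nothing left below it):
  1 left: {6}→1  {9}→1
  2 left: {4,6}→1  {6,9}→2  {8,9}→1
  3 left: {2,4,6}→1  {4,6,9}→3  {6,8,9}→3  {7,8,9}→1
  4 left: {1,2,4,6}→1  {2,4,6,9}→4  {4,6,8,9}→6  {5,7,8,9}→1  {6,7,8,9}→4
  5 left: {0,1,2,4,6}→1  {1,2,4,6,9}→5  {2,4,6,8,9}→10  {3,5,7,8,9}→1  {4,6,7,8,9}→10  {5,6,7,8,9}→5
  6 left: {0,1,2,4,6,9}→6  {1,2,4,6,8,9}→15  {2,4,6,7,8,9}→20  {3,5,6,7,8,9}→6  {4,5,6,7,8,9}→15
  7 left: {0,1,2,4,6,8,9}→21  {1,2,4,6,7,8,9}→35  {2,4,5,6,7,8,9}→35  {3,4,5,6,7,8,9}→21
  8 left: {0,1,2,4,6,7,8,9}→56  {1,2,4,5,6,7,8,9}→70  {2,3,4,5,6,7,8,9}→56
  placing 0:l first → 126 extensions
  placing 3:m first → 126 extensions
total linear extensions = 252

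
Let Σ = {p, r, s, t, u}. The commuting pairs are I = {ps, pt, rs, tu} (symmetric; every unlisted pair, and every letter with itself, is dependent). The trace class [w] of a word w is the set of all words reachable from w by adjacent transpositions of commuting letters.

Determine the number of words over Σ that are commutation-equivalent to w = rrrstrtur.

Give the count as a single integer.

#0=r has no predecessor
#1=r depends on [0:r]
#2=r depends on [1:r]
#3=s has no predecessor
#4=t depends on [2:r, 3:s]
#5=r depends on [4:t]
#6=t depends on [5:r]
#7=u depends on [5:r]
#8=r depends on [6:t, 7:u]
sources: [0:r, 3:s]
N(rest) = Σ N(rest − s) over sources s of rest; N(one piece) = 1:
  size 1 → [8]=1
  size 2 → [6,8]=1  [7,8]=1
  size 3 → [6,7,8]=2
  size 4 → [5,6,7,8]=2
  size 5 → [4,5,6,7,8]=2
  size 6 → [2,4,5,6,7,8]=2  [3,4,5,6,7,8]=2
  size 7 → [1,2,4,5,6,7,8]=2  [2,3,4,5,6,7,8]=4
  first=0(r) contributes 6
  first=3(s) contributes 2
|[w]| = 8

8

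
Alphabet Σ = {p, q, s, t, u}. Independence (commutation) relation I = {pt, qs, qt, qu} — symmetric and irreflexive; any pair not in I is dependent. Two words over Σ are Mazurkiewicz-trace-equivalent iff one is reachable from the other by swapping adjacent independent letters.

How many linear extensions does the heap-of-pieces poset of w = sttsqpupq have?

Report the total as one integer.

5

0(s) covers ∅
1(t) covers 0:s
2(t) covers 1:t
3(s) covers 2:t
4(q) covers ∅
5(p) covers 3:s, 4:q
6(u) covers 5:p
7(p) covers 6:u
8(q) covers 7:p
floor of heap: 0:s, 4:q
completions by unplaced set U, small U first (add the entries for U minus each lowest piece of U):
  |U|=1: {8}:1
  |U|=2: {7,8}:1
  |U|=3: {6,7,8}:1
  |U|=4: {5,6,7,8}:1
  |U|=5: {3,5,6,7,8}:1  {4,5,6,7,8}:1
  |U|=6: {2,3,5,6,7,8}:1  {3,4,5,6,7,8}:2
  |U|=7: {1,2,3,5,6,7,8}:1  {2,3,4,5,6,7,8}:3
  start at 0(s): 4
  start at 4(q): 1
sum over floor = 5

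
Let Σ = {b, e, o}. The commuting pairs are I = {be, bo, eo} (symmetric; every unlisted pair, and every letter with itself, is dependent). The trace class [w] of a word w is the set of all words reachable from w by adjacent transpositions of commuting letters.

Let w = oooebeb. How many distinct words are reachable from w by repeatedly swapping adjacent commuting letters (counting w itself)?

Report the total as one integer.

210

#0=o has no predecessor
#1=o depends on [0:o]
#2=o depends on [1:o]
#3=e has no predecessor
#4=b has no predecessor
#5=e depends on [3:e]
#6=b depends on [4:b]
sources: [0:o, 3:e, 4:b]
N(rest) = Σ N(rest − s) over sources s of rest; N(one piece) = 1:
  size 1 → [2]=1  [5]=1  [6]=1
  size 2 → [1,2]=1  [2,5]=2  [2,6]=2  [3,5]=1  [4,6]=1  [5,6]=2
  size 3 → [0,1,2]=1  [1,2,5]=3  [1,2,6]=3  [2,3,5]=3  [2,4,6]=3  [2,5,6]=6  [3,5,6]=3  [4,5,6]=3
  size 4 → [0,1,2,5]=4  [0,1,2,6]=4  [1,2,3,5]=6  [1,2,4,6]=6  [1,2,5,6]=12  [2,3,5,6]=12  [2,4,5,6]=12  [3,4,5,6]=6
  size 5 → [0,1,2,3,5]=10  [0,1,2,4,6]=10  [0,1,2,5,6]=20  [1,2,3,5,6]=30  [1,2,4,5,6]=30  [2,3,4,5,6]=30
  first=0(o) contributes 90
  first=3(e) contributes 60
  first=4(b) contributes 60
|[w]| = 210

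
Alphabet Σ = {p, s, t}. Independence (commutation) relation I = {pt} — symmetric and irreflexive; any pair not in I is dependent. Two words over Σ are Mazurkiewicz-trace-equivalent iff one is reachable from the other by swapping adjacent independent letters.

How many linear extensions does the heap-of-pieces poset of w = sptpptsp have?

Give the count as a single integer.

0(s) covers ∅
1(p) covers 0:s
2(t) covers 0:s
3(p) covers 1:p
4(p) covers 3:p
5(t) covers 2:t
6(s) covers 4:p, 5:t
7(p) covers 6:s
floor of heap: 0:s
completions by unplaced set U, small U first (add the entries for U minus each lowest piece of U):
  |U|=1: {7}:1
  |U|=2: {6,7}:1
  |U|=3: {4,6,7}:1  {5,6,7}:1
  |U|=4: {2,5,6,7}:1  {3,4,6,7}:1  {4,5,6,7}:2
  |U|=5: {1,3,4,6,7}:1  {2,4,5,6,7}:3  {3,4,5,6,7}:3
  |U|=6: {1,3,4,5,6,7}:4  {2,3,4,5,6,7}:6
  start at 0(s): 10

10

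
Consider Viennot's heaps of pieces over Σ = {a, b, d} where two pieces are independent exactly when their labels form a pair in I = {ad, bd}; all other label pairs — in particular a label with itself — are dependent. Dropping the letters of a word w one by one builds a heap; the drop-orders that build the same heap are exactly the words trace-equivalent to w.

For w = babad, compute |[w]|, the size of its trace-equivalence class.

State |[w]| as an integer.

5

drop 0:b onto floor
drop 1:a onto {0:b}
drop 2:b onto {1:a}
drop 3:a onto {2:b}
drop 4:d onto floor
ground layer = {0:b, 4:d}
drop-orders for the pieces not yet dropped (sum over which currently-grounded one goes next):
  1 to go: {3} 1  {4} 1
  2 to go: {2,3} 1  {3,4} 2
  3 to go: {1,2,3} 1  {2,3,4} 3
  if 0:b drops first: 4 orders
  if 4:d drops first: 1 orders
heap linearizations: 5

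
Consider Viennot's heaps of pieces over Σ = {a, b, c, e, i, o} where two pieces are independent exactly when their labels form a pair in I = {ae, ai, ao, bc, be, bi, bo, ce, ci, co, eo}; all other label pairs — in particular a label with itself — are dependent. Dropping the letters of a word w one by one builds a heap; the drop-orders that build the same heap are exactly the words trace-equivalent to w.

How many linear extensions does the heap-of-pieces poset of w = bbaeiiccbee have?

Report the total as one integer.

1386

piece 0:b — minimal
piece 1:b rests on {0:b}
piece 2:a rests on {1:b}
piece 3:e — minimal
piece 4:i rests on {3:e}
piece 5:i rests on {4:i}
piece 6:c rests on {2:a}
piece 7:c rests on {6:c}
piece 8:b rests on {2:a}
piece 9:e rests on {5:i}
piece 10:e rests on {9:e}
minimal pieces: {0:b, 3:e}
ways to finish when only these pieces remain (= sum over removing one remaining piece with nothing left below it):
  1 left: {7}→1  {8}→1  {10}→1
  2 left: {6,7}→1  {7,8}→2  {7,10}→2  {8,10}→2  {9,10}→1
  3 left: {5,9,10}→1  {6,7,8}→3  {6,7,10}→3  {7,8,10}→6  {7,9,10}→3  {8,9,10}→3
  4 left: {2,6,7,8}→3  {4,5,9,10}→1  {5,7,9,10}→4  {5,8,9,10}→4  {6,7,8,10}→12  {6,7,9,10}→6  {7,8,9,10}→12
  5 left: {1,2,6,7,8}→3  {2,6,7,8,10}→15  {3,4,5,9,10}→1  {4,5,7,9,10}→5  {4,5,8,9,10}→5  {5,6,7,9,10}→10  {5,7,8,9,10}→20  {6,7,8,9,10}→30
  6 left: {0,1,2,6,7,8}→3  {1,2,6,7,8,10}→18  {2,6,7,8,9,10}→45  {3,4,5,7,9,10}→6  {3,4,5,8,9,10}→6  {4,5,6,7,9,10}→15  {4,5,7,8,9,10}→30  {5,6,7,8,9,10}→60
  7 left: {0,1,2,6,7,8,10}→21  {1,2,6,7,8,9,10}→63  {2,5,6,7,8,9,10}→105  {3,4,5,6,7,9,10}→21  {3,4,5,7,8,9,10}→42  {4,5,6,7,8,9,10}→105
  8 left: {0,1,2,6,7,8,9,10}→84  {1,2,5,6,7,8,9,10}→168  {2,4,5,6,7,8,9,10}→210  {3,4,5,6,7,8,9,10}→168
  9 left: {0,1,2,5,6,7,8,9,10}→252  {1,2,4,5,6,7,8,9,10}→378  {2,3,4,5,6,7,8,9,10}→378
  placing 0:b first → 756 extensions
  placing 3:e first → 630 extensions
total linear extensions = 1386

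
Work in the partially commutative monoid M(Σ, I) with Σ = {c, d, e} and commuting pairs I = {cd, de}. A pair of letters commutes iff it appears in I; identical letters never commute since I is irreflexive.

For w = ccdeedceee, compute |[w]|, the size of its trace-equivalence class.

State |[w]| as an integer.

drop 0:c onto floor
drop 1:c onto {0:c}
drop 2:d onto floor
drop 3:e onto {1:c}
drop 4:e onto {3:e}
drop 5:d onto {2:d}
drop 6:c onto {4:e}
drop 7:e onto {6:c}
drop 8:e onto {7:e}
drop 9:e onto {8:e}
ground layer = {0:c, 2:d}
drop-orders for the pieces not yet dropped (sum over which currently-grounded one goes next):
  1 to go: {5} 1  {9} 1
  2 to go: {2,5} 1  {5,9} 2  {8,9} 1
  3 to go: {2,5,9} 3  {5,8,9} 3  {7,8,9} 1
  4 to go: {2,5,8,9} 6  {5,7,8,9} 4  {6,7,8,9} 1
  5 to go: {2,5,7,8,9} 10  {4,6,7,8,9} 1  {5,6,7,8,9} 5
  6 to go: {2,5,6,7,8,9} 15  {3,4,6,7,8,9} 1  {4,5,6,7,8,9} 6
  7 to go: {1,3,4,6,7,8,9} 1  {2,4,5,6,7,8,9} 21  {3,4,5,6,7,8,9} 7
  8 to go: {0,1,3,4,6,7,8,9} 1  {1,3,4,5,6,7,8,9} 8  {2,3,4,5,6,7,8,9} 28
  if 0:c drops first: 36 orders
  if 2:d drops first: 9 orders
heap linearizations: 45

45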